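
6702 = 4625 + 2077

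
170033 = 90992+79041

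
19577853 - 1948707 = 17629146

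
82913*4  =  331652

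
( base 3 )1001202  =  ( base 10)776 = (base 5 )11101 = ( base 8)1410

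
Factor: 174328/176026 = 308/311= 2^2*7^1*11^1*311^( - 1 ) 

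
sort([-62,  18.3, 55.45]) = [ - 62,  18.3, 55.45]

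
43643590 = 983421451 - 939777861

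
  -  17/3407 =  - 1 + 3390/3407 = - 0.00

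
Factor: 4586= 2^1* 2293^1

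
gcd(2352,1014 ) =6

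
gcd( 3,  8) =1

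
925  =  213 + 712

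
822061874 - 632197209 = 189864665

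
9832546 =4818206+5014340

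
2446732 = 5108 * 479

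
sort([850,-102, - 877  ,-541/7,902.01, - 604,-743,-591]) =[-877, - 743, - 604,-591,  -  102, - 541/7,850, 902.01 ] 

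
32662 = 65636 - 32974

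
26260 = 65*404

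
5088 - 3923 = 1165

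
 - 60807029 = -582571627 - -521764598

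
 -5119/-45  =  113 + 34/45 =113.76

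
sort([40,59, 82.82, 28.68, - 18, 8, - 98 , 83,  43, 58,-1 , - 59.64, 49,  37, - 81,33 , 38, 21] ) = [ - 98, -81, - 59.64,-18 , - 1, 8, 21, 28.68, 33, 37, 38, 40,43, 49,58, 59,  82.82, 83] 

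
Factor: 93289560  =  2^3*3^1*5^1*7^1*  13^1 * 8543^1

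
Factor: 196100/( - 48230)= -370/91 = - 2^1*5^1*7^( - 1) * 13^( - 1) * 37^1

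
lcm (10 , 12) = 60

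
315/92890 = 9/2654 = 0.00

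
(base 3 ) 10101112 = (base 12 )151B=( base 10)2471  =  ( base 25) 3nl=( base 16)9a7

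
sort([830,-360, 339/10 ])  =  [ - 360, 339/10, 830 ]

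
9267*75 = 695025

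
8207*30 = 246210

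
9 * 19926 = 179334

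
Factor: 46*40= 2^4 * 5^1*23^1 = 1840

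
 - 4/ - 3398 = 2/1699 = 0.00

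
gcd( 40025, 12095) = 5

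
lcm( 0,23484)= 0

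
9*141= 1269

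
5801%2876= 49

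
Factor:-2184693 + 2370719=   2^1*47^1 * 1979^1=186026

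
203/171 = 1  +  32/171 = 1.19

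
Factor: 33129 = 3^4*409^1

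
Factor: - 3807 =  - 3^4*47^1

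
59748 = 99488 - 39740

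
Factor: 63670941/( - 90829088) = -2^ ( -5 )*3^4*7^ (-1) *405487^( - 1 ) * 786061^1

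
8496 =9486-990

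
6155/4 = 1538+3/4 = 1538.75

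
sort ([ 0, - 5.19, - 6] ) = [-6, - 5.19,  0]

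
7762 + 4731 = 12493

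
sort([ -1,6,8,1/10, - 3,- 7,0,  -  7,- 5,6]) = [  -  7, - 7, -5, - 3,-1, 0,1/10, 6, 6,8] 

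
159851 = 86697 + 73154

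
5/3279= 5/3279 = 0.00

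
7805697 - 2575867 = 5229830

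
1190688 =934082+256606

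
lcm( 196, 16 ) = 784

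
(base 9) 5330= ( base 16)f4b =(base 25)66f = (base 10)3915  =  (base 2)111101001011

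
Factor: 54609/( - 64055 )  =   - 3^1*5^(  -  1 )  *23^(  -  1 )*109^1*167^1 * 557^( -1)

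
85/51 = 1 + 2/3 = 1.67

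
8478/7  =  1211+1/7=1211.14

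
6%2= 0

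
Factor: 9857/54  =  2^ (-1 )*3^( - 3)*9857^1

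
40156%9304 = 2940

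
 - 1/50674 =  - 1/50674 =- 0.00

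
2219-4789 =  - 2570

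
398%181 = 36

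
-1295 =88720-90015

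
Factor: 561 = 3^1*11^1*17^1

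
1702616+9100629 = 10803245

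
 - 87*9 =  - 783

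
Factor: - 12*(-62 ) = 744 = 2^3*3^1*31^1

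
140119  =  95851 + 44268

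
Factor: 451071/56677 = 3^2*19^(  -  2 )*157^( - 1)*50119^1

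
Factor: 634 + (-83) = 19^1 * 29^1 =551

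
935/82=935/82 = 11.40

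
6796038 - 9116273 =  - 2320235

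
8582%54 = 50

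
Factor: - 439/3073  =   - 1/7 = - 7^ ( -1) 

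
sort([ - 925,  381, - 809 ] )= [- 925, - 809, 381]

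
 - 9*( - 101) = 909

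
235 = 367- 132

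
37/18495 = 37/18495 = 0.00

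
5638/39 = 5638/39=144.56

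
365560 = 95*3848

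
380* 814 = 309320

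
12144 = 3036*4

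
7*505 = 3535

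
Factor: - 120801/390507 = -13^(  -  1)  *17^(-1)*19^(-1 )*31^( - 1 )*67^1*601^1  =  - 40267/130169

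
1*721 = 721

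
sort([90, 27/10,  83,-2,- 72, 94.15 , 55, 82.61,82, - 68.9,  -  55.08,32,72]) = [  -  72, - 68.9, - 55.08, - 2, 27/10, 32,55,72,  82,82.61,83,  90,94.15] 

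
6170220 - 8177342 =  - 2007122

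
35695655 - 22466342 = 13229313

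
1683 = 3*561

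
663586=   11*60326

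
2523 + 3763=6286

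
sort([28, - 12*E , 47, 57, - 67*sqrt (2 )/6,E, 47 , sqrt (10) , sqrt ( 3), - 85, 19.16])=[- 85 , - 12*E, - 67*sqrt( 2)/6, sqrt (3), E, sqrt(10), 19.16,28, 47, 47, 57 ] 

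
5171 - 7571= -2400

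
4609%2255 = 99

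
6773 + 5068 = 11841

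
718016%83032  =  53760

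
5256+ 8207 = 13463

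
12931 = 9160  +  3771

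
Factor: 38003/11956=89/28 = 2^( - 2) *7^(-1 )*89^1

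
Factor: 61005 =3^1*5^1*7^2*83^1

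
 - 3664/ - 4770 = 1832/2385 =0.77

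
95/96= 95/96 = 0.99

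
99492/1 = 99492 = 99492.00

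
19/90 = 19/90 = 0.21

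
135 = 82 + 53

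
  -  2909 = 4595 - 7504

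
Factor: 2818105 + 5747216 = 8565321 = 3^1*2855107^1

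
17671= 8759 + 8912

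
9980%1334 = 642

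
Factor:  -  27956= - 2^2*29^1*241^1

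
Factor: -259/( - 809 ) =7^1*37^1 *809^ ( - 1)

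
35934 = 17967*2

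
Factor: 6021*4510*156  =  2^3*3^4* 5^1*11^1*13^1*41^1*223^1 = 4236134760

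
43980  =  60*733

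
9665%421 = 403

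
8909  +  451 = 9360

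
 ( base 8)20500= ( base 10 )8512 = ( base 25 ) dfc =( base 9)12607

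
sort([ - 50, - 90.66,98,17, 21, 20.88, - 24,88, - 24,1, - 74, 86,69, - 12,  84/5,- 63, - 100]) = [ - 100, - 90.66 , - 74, - 63,-50,-24, -24  , - 12,1  ,  84/5, 17, 20.88,21,  69,86,88, 98]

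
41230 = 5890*7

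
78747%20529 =17160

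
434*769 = 333746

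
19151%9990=9161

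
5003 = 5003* 1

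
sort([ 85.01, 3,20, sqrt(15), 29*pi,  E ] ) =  [ E, 3,  sqrt( 15),20, 85.01, 29*pi]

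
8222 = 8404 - 182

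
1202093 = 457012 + 745081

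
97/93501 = 97/93501 = 0.00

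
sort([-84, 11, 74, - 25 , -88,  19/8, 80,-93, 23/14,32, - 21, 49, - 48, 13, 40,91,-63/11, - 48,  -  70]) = [ - 93, -88, - 84, - 70 , - 48 , - 48,-25,- 21,  -  63/11 , 23/14, 19/8,11, 13, 32, 40, 49, 74, 80, 91]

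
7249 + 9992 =17241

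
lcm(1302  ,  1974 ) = 61194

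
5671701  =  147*38583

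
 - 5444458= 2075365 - 7519823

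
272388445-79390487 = 192997958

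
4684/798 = 2342/399 =5.87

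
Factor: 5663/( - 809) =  - 7  =  - 7^1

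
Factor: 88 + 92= 180 = 2^2*3^2 * 5^1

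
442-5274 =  -4832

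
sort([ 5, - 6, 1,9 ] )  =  [ - 6,1,5,9 ] 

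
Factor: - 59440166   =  -2^1*3181^1*9343^1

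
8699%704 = 251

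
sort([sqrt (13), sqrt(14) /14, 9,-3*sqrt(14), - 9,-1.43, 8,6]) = [ - 3*sqrt (14), - 9, - 1.43,sqrt (14) /14, sqrt( 13 ) , 6  ,  8, 9 ]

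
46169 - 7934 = 38235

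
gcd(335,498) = 1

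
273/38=273/38 = 7.18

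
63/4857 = 21/1619 = 0.01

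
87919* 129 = 11341551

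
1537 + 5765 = 7302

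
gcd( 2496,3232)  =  32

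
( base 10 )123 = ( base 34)3L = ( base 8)173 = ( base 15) 83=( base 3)11120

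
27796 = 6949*4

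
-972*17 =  -16524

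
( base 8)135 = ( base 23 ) 41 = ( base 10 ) 93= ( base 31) 30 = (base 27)3c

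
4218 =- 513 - -4731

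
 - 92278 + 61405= - 30873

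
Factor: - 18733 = -11^1*13^1*131^1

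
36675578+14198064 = 50873642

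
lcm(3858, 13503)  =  27006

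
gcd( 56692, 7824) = 4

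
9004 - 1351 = 7653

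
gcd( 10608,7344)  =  816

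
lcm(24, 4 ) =24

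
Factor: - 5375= - 5^3*43^1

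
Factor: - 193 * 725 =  - 139925=- 5^2 * 29^1*193^1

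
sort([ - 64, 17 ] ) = [-64 , 17]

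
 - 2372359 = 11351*(-209 )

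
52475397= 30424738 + 22050659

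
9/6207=3/2069 = 0.00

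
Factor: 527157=3^2 * 58573^1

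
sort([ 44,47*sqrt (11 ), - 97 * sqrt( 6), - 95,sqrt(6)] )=[ - 97*sqrt( 6), - 95  ,  sqrt( 6 ),44, 47*sqrt(11) ] 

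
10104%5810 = 4294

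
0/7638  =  0 = 0.00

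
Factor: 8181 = 3^4*101^1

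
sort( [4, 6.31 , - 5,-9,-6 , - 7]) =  [ - 9, - 7,-6, - 5, 4 , 6.31 ] 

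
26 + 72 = 98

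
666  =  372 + 294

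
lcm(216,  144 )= 432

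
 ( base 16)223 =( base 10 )547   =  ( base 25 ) LM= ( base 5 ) 4142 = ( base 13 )331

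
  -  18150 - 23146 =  - 41296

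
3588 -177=3411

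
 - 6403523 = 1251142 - 7654665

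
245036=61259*4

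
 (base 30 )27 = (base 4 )1003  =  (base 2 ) 1000011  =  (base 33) 21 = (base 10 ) 67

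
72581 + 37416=109997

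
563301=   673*837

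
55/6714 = 55/6714 = 0.01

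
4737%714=453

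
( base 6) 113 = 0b101101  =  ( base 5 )140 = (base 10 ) 45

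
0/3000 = 0 = 0.00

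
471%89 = 26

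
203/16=203/16 = 12.69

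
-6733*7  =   - 47131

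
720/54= 40/3  =  13.33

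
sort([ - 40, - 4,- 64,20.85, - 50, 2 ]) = [-64, - 50,-40,-4,2,20.85 ] 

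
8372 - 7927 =445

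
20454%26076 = 20454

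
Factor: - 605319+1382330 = 777011  =  777011^1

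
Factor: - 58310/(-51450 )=3^( - 1)*5^( - 1 )*17^1 = 17/15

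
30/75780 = 1/2526 = 0.00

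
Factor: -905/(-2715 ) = 1/3 = 3^( - 1 )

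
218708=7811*28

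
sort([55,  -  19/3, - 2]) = [-19/3 , - 2, 55]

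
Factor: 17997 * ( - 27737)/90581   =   - 3^1*7^1*239^( - 1 )*379^( - 1)*857^1*27737^1  =  - 499182789/90581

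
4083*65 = 265395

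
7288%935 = 743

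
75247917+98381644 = 173629561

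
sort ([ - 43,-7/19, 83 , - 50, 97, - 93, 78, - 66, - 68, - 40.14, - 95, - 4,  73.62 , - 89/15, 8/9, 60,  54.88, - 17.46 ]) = [ - 95 ,  -  93,-68, - 66,-50, - 43, - 40.14, - 17.46,-89/15,- 4 , - 7/19,8/9,54.88,60, 73.62,  78,83,97]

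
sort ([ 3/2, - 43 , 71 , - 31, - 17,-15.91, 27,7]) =[ - 43, - 31 , - 17, - 15.91,3/2, 7,27,71]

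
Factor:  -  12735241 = -2237^1*5693^1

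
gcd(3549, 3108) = 21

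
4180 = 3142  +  1038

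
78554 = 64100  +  14454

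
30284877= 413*73329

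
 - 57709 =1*( -57709) 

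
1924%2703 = 1924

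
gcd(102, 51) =51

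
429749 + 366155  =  795904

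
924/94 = 462/47 = 9.83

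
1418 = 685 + 733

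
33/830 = 33/830 = 0.04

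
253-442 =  - 189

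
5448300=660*8255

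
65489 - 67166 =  - 1677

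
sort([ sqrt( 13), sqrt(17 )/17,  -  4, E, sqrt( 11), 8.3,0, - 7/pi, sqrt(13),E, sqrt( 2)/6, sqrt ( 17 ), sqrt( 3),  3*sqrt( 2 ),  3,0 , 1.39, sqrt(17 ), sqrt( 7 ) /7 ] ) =[ - 4,- 7/pi,0, 0,sqrt( 2)/6,sqrt( 17)/17, sqrt( 7)/7, 1.39, sqrt( 3),E,E, 3,sqrt (11), sqrt( 13) , sqrt( 13),sqrt( 17),sqrt (17), 3*sqrt(2), 8.3 ]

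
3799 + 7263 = 11062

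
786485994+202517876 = 989003870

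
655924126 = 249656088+406268038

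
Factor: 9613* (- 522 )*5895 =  - 2^1 * 3^4*5^1*29^1*131^1*9613^1 = - 29581027470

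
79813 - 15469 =64344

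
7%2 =1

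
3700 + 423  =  4123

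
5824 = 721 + 5103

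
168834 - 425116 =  - 256282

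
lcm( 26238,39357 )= 78714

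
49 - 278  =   - 229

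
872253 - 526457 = 345796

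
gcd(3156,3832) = 4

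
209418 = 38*5511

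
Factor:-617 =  - 617^1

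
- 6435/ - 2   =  6435/2 = 3217.50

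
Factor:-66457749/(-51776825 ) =3^1*5^(-2)*769^1*28807^1*2071073^( - 1)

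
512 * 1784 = 913408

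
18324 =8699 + 9625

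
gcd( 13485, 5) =5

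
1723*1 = 1723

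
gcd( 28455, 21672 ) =21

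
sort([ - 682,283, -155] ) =[ - 682, - 155, 283]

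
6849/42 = 163 + 1/14 = 163.07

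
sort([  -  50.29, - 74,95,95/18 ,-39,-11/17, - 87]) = [  -  87, - 74, - 50.29, - 39, -11/17, 95/18,95 ] 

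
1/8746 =1/8746  =  0.00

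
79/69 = 1 + 10/69 = 1.14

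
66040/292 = 16510/73   =  226.16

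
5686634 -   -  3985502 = 9672136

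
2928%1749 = 1179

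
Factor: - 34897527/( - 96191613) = 553929/1526851  =  3^1*29^1*599^( -1)*2549^( - 1)*6367^1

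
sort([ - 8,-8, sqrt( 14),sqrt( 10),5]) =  [ - 8, - 8, sqrt( 10 ),sqrt(14 ), 5]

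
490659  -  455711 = 34948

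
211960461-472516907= - 260556446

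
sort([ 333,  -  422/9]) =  [- 422/9, 333]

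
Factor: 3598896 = 2^4*3^1*7^1*10711^1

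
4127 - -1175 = 5302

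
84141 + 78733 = 162874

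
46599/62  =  46599/62 = 751.60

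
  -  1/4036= -1 + 4035/4036 =- 0.00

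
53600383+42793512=96393895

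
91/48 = 1 + 43/48= 1.90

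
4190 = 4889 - 699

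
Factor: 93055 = 5^1* 37^1*503^1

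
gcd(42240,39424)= 2816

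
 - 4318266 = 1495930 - 5814196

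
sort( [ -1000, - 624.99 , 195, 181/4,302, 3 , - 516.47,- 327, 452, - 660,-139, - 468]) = [-1000, - 660, - 624.99 , - 516.47, - 468, - 327 ,  -  139, 3, 181/4, 195,302, 452]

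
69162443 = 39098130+30064313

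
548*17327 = 9495196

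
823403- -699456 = 1522859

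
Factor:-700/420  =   - 5/3   =  - 3^( - 1 )*5^1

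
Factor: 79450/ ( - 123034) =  - 175/271 = - 5^2*7^1 * 271^( - 1 )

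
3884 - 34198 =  - 30314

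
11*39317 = 432487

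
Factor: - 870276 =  - 2^2 * 3^1* 11^1 * 19^1*347^1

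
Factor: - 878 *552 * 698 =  - 2^5*3^1*23^1*349^1* 439^1 =- 338289888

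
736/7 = 736/7 = 105.14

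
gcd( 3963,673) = 1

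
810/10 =81   =  81.00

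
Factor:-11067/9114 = -17/14 = -2^( - 1 )*7^ (-1)*17^1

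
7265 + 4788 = 12053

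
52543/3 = 52543/3 = 17514.33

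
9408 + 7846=17254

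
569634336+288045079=857679415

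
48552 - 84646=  - 36094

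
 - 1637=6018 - 7655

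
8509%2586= 751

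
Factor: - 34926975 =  - 3^2*5^2*155231^1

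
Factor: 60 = 2^2* 3^1*5^1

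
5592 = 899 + 4693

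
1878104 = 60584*31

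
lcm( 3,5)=15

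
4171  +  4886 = 9057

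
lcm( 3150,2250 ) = 15750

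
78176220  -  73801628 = 4374592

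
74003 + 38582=112585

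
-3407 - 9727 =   -  13134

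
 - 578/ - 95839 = 578/95839 = 0.01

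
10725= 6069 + 4656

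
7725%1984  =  1773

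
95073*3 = 285219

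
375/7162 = 375/7162 = 0.05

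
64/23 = 64/23 = 2.78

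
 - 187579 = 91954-279533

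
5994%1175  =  119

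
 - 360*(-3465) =1247400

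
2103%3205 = 2103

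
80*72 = 5760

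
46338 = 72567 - 26229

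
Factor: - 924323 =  - 924323^1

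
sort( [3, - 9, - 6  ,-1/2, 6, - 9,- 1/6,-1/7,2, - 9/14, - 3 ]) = [ - 9,-9,  -  6 , - 3,-9/14 ,-1/2, - 1/6, - 1/7 , 2,3,6] 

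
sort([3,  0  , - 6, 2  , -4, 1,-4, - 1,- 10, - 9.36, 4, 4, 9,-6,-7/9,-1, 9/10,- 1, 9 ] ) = [ -10,-9.36 , - 6,-6, -4, - 4, - 1,-1,  -  1, - 7/9 , 0  ,  9/10, 1,2, 3,4, 4, 9,9]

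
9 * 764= 6876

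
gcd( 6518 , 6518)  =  6518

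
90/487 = 90/487 = 0.18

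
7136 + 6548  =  13684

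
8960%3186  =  2588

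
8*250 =2000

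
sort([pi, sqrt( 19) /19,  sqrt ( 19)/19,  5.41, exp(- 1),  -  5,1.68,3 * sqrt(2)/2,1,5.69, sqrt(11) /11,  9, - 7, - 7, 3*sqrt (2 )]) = [ - 7, - 7, - 5,sqrt( 19) /19,  sqrt( 19) /19, sqrt( 11)/11,  exp( - 1), 1,1.68, 3 *sqrt(2) /2, pi,3*sqrt(2),  5.41, 5.69 , 9]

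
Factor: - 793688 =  - 2^3*7^1*14173^1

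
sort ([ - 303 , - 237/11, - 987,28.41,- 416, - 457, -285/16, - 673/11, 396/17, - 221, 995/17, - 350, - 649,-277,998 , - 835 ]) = [ - 987 , - 835, - 649,-457, - 416, - 350 , - 303, - 277, - 221,-673/11, - 237/11, - 285/16,396/17, 28.41, 995/17,998] 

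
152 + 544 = 696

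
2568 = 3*856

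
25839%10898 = 4043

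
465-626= - 161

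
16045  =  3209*5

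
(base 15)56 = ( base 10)81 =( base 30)2l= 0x51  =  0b1010001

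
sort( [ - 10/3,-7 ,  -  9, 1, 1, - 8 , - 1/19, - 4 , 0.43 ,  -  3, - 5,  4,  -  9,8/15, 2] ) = [- 9,-9,-8, - 7 , - 5 , - 4, - 10/3, - 3,  -  1/19 , 0.43, 8/15,1, 1, 2,4 ]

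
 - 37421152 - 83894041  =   - 121315193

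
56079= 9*6231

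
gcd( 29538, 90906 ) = 6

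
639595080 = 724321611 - 84726531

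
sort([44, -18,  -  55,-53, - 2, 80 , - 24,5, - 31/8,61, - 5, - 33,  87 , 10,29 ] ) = [  -  55,-53, - 33, - 24, - 18, - 5 , -31/8, -2,5,10,29  ,  44,61, 80, 87] 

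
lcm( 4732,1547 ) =80444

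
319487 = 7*45641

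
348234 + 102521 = 450755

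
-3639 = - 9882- - 6243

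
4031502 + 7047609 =11079111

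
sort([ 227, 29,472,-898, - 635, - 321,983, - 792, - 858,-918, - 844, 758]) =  [ - 918 , - 898,-858,- 844, - 792 ,-635, - 321, 29,227 , 472,758, 983] 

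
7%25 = 7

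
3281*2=6562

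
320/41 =7+ 33/41  =  7.80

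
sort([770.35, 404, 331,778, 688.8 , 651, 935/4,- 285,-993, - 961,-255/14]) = [ - 993, - 961,-285, - 255/14,935/4,331,404 , 651,688.8,770.35,778] 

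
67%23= 21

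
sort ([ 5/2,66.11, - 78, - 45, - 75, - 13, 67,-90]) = [ - 90, - 78, - 75,- 45, - 13, 5/2,66.11,67]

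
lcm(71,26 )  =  1846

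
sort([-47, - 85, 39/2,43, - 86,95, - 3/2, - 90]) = [ - 90,- 86,- 85 , - 47,-3/2, 39/2, 43, 95]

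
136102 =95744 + 40358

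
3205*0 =0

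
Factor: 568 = 2^3 * 71^1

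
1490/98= 15 + 10/49 = 15.20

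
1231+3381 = 4612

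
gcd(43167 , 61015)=1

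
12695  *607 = 7705865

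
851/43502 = 851/43502 = 0.02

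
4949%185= 139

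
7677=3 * 2559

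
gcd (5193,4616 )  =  577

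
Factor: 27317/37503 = 59/81=3^(-4)*59^1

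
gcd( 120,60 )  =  60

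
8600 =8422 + 178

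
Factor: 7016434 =2^1 * 19^1*29^1*6367^1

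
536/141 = 536/141  =  3.80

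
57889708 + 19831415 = 77721123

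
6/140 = 3/70=0.04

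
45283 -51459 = -6176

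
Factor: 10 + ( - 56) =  - 46 = -2^1*23^1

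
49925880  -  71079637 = - 21153757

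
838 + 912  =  1750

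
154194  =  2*77097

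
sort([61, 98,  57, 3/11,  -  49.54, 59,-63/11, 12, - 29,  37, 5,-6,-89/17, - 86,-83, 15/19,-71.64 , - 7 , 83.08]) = [-86,-83, - 71.64 , - 49.54,-29, - 7, - 6,-63/11,-89/17, 3/11, 15/19, 5,12,37, 57, 59, 61,83.08,  98]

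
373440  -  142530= 230910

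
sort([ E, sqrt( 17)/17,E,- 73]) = [ - 73 , sqrt(17)/17, E,E ]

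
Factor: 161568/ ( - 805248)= - 187/932= - 2^(- 2)  *11^1*17^1*233^( - 1 )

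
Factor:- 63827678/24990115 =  - 2^1*5^(  -  1)*41^ ( - 1)*139^( - 1 )*877^( - 1 )*31913839^1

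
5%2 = 1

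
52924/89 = 52924/89 = 594.65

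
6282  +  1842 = 8124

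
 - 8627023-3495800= - 12122823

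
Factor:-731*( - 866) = 2^1*17^1*43^1*433^1=633046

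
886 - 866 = 20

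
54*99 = 5346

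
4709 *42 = 197778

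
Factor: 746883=3^2  *  31^1*2677^1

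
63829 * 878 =56041862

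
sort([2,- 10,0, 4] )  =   [ - 10,0,2,4 ] 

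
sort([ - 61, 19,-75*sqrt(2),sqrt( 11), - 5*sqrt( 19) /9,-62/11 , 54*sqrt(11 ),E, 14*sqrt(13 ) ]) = [ - 75*sqrt( 2 ), - 61, -62/11,-5*sqrt( 19 ) /9, E , sqrt( 11 ), 19, 14*sqrt (13),  54*sqrt( 11) ] 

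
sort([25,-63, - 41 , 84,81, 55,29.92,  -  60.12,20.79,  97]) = [  -  63, - 60.12, - 41, 20.79, 25,29.92,55, 81,84,97 ]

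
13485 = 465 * 29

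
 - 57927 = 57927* (-1 )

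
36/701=36/701 = 0.05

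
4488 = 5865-1377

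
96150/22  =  48075/11 =4370.45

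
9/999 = 1/111 = 0.01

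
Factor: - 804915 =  -3^2*5^1*31^1*577^1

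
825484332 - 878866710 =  - 53382378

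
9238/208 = 4619/104 =44.41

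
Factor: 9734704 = 2^4*7^1*23^1*3779^1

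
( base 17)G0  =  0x110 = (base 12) 1A8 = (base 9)332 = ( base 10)272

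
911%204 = 95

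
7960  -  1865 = 6095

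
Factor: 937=937^1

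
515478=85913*6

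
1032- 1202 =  - 170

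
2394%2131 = 263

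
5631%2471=689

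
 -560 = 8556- 9116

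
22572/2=11286 = 11286.00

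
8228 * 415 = 3414620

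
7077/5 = 7077/5  =  1415.40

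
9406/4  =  2351 + 1/2= 2351.50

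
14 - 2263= - 2249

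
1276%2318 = 1276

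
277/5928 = 277/5928= 0.05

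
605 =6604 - 5999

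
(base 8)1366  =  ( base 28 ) R2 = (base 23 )19m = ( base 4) 23312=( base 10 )758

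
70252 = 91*772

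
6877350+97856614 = 104733964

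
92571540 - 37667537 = 54904003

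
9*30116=271044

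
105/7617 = 35/2539 = 0.01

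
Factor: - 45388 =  - 2^2*7^1*1621^1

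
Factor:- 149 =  -149^1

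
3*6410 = 19230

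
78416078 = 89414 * 877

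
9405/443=9405/443 = 21.23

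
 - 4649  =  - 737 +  - 3912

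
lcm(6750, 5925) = 533250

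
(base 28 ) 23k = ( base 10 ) 1672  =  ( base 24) 2LG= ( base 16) 688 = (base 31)1MT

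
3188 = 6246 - 3058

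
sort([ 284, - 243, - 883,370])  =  [ - 883, - 243, 284, 370 ]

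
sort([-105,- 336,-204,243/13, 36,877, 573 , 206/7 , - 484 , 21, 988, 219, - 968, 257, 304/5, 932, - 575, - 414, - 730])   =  [ - 968,-730, - 575, - 484, - 414, - 336 , - 204,-105 , 243/13,  21  ,  206/7, 36, 304/5, 219,257, 573, 877,  932, 988]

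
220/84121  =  220/84121 = 0.00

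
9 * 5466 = 49194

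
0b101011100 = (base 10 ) 348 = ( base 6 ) 1340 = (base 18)116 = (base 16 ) 15C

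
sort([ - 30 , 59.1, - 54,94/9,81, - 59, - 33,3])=[ - 59,-54,-33,-30, 3, 94/9, 59.1, 81 ] 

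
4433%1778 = 877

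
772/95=772/95=8.13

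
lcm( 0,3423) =0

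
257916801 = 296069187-38152386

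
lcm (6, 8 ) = 24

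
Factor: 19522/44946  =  3^( - 2 )*11^( - 1)*43^1 = 43/99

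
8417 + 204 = 8621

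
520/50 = 52/5= 10.40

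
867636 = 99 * 8764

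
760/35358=380/17679 = 0.02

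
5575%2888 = 2687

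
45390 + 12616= 58006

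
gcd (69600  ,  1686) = 6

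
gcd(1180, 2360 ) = 1180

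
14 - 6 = 8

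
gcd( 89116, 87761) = 1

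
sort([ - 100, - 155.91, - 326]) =[-326, - 155.91, - 100] 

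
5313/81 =65 + 16/27 = 65.59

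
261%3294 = 261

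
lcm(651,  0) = 0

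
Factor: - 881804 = - 2^2*7^2*11^1*409^1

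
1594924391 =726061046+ 868863345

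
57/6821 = 3/359 = 0.01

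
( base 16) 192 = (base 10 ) 402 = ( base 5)3102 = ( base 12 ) 296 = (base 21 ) J3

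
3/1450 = 3/1450 =0.00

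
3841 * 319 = 1225279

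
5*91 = 455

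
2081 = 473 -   -  1608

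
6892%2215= 247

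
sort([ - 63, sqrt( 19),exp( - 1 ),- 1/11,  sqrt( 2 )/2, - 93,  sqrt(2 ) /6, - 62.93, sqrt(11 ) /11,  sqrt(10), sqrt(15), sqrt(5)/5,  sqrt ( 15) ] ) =[ - 93, - 63, - 62.93, - 1/11,  sqrt(2) /6, sqrt( 11)/11, exp( - 1), sqrt(5 ) /5, sqrt(2 ) /2,sqrt(10), sqrt(15),sqrt(15), sqrt(19 )]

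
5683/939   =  5683/939 = 6.05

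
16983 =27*629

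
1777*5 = 8885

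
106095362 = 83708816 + 22386546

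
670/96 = 335/48= 6.98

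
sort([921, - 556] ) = [ - 556, 921]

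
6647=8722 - 2075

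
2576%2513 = 63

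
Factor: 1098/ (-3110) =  - 3^2*5^( - 1)*61^1*311^( - 1 )= - 549/1555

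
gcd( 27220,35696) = 4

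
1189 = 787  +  402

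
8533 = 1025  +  7508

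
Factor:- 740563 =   -  19^1*38977^1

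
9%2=1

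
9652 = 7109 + 2543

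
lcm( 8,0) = 0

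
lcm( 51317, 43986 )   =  307902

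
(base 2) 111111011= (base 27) il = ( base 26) JD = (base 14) 283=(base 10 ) 507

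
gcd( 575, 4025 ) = 575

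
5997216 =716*8376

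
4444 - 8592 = - 4148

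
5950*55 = 327250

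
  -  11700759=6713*( - 1743) 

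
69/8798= 69/8798= 0.01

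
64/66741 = 64/66741  =  0.00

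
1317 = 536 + 781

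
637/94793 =637/94793=   0.01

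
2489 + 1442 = 3931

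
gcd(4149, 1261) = 1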